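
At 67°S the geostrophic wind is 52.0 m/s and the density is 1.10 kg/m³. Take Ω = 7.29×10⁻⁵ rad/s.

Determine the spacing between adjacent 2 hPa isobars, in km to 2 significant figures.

Coriolis parameter at 67°S:
f = 2Ω sin φ = 2 × 7.29×10⁻⁵ × sin 67° = 1.34×10⁻⁴ s⁻¹
Geostrophic balance rearranged: |∂P/∂n| = f ρ V_g
|∂P/∂n| = 1.34×10⁻⁴ × 1.10 × 52.0 = 7.68×10⁻³ Pa/m
Isobar spacing: Δn = ΔP/|∂P/∂n| = 200 Pa / 7.68×10⁻³ Pa/m = 26053 m ≈ 26 km

26 km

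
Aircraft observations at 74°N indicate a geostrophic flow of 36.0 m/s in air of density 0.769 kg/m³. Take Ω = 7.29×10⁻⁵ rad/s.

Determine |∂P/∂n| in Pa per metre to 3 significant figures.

Coriolis parameter at 74°N:
f = 2Ω sin φ = 2 × 7.29×10⁻⁵ × sin 74° = 1.40×10⁻⁴ s⁻¹
Geostrophic balance rearranged: |∂P/∂n| = f ρ V_g
|∂P/∂n| = 1.40×10⁻⁴ × 0.769 × 36.0 = 3.88×10⁻³ Pa/m

3.88×10⁻³ Pa/m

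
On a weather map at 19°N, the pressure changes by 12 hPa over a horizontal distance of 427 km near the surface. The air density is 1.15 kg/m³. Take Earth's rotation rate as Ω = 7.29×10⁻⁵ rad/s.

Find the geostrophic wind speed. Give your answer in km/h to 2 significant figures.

Coriolis parameter at 19°N:
f = 2Ω sin φ = 2 × 7.29×10⁻⁵ × sin 19° = 4.75×10⁻⁵ s⁻¹
Pressure gradient: |∂P/∂n| = 1200 Pa / 427000 m = 2.81×10⁻³ Pa/m
Geostrophic balance (pressure-gradient force = Coriolis force):
V_g = (1/(fρ)) |∂P/∂n| = 2.81×10⁻³ / (4.75×10⁻⁵ × 1.15) = 51.5 m/s
Converting: 51.5 m/s × 3.6 = 190 km/h

190 km/h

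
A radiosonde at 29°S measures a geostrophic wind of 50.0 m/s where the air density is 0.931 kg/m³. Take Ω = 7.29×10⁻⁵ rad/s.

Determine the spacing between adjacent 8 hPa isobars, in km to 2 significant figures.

240 km

Coriolis parameter at 29°S:
f = 2Ω sin φ = 2 × 7.29×10⁻⁵ × sin 29° = 7.07×10⁻⁵ s⁻¹
Geostrophic balance rearranged: |∂P/∂n| = f ρ V_g
|∂P/∂n| = 7.07×10⁻⁵ × 0.931 × 50.0 = 3.29×10⁻³ Pa/m
Isobar spacing: Δn = ΔP/|∂P/∂n| = 800 Pa / 3.29×10⁻³ Pa/m = 243132 m ≈ 240 km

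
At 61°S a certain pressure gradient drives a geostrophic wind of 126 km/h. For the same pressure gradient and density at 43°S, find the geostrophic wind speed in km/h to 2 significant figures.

With the same pressure gradient and density, V_g ∝ 1/f ∝ 1/sin φ.
V₂ = V₁ · sin φ₁ / sin φ₂ = 126 × sin 61° / sin 43°
V₂ = 126 × 0.8746/0.6820 = 160 km/h

160 km/h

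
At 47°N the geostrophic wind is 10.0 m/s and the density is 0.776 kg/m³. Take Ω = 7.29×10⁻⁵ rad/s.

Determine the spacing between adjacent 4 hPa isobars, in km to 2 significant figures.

480 km

Coriolis parameter at 47°N:
f = 2Ω sin φ = 2 × 7.29×10⁻⁵ × sin 47° = 1.07×10⁻⁴ s⁻¹
Geostrophic balance rearranged: |∂P/∂n| = f ρ V_g
|∂P/∂n| = 1.07×10⁻⁴ × 0.776 × 10.0 = 8.27×10⁻⁴ Pa/m
Isobar spacing: Δn = ΔP/|∂P/∂n| = 400 Pa / 8.27×10⁻⁴ Pa/m = 483407 m ≈ 480 km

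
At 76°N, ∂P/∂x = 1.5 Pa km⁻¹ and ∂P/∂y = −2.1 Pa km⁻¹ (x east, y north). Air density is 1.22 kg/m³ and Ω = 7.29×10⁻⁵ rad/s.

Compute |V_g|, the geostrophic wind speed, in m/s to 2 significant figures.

15 m/s

Coriolis parameter at 76°N:
f = 2Ω sin φ = 2 × 7.29×10⁻⁵ × sin 76° = 1.41×10⁻⁴ s⁻¹
Component geostrophic relations (x east, y north):
u_g = −(1/(fρ)) ∂P/∂y,  v_g = (1/(fρ)) ∂P/∂x
u_g = −(−2.1×10⁻³)/(1.41×10⁻⁴ × 1.22) = 12.2 m/s;  v_g = (1.5×10⁻³)/(1.41×10⁻⁴ × 1.22) = 8.69 m/s
|V_g| = √(u_g² + v_g²) = 15.0 m/s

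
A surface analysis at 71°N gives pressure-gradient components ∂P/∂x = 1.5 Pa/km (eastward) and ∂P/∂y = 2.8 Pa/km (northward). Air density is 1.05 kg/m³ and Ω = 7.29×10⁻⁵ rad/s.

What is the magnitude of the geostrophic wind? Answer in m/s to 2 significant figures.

Coriolis parameter at 71°N:
f = 2Ω sin φ = 2 × 7.29×10⁻⁵ × sin 71° = 1.38×10⁻⁴ s⁻¹
Component geostrophic relations (x east, y north):
u_g = −(1/(fρ)) ∂P/∂y,  v_g = (1/(fρ)) ∂P/∂x
u_g = −(2.8×10⁻³)/(1.38×10⁻⁴ × 1.05) = −19.3 m/s;  v_g = (1.5×10⁻³)/(1.38×10⁻⁴ × 1.05) = 10.4 m/s
|V_g| = √(u_g² + v_g²) = 21.9 m/s

22 m/s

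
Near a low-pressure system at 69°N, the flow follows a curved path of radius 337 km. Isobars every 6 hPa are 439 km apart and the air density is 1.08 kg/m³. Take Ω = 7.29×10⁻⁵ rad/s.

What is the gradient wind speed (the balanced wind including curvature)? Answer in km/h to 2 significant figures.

Coriolis parameter at 69°N:
f = 2Ω sin φ = 2 × 7.29×10⁻⁵ × sin 69° = 1.36×10⁻⁴ s⁻¹
Pressure gradient: |∂P/∂n| = 600 Pa / 439000 m = 1.37×10⁻³ Pa/m
Geostrophic speed: V_g = |∂P/∂n|/(fρ) = 1.37×10⁻³/(1.36×10⁻⁴ × 1.08) = 9.30 m/s
Around a low, centrifugal force acts outward with Coriolis, so pressure-gradient force balances both:
(1/ρ)|∂P/∂n| = fV + V²/R  →  V² + fR·V − fR·V_g = 0
With fR = 1.36×10⁻⁴ × 337×10³ m = 45.9 m/s:
V = [−fR + √((fR)² + 4 fR V_g)]/2 = [−45.9 + √(45.9² + 4×45.9×9.3)]/2 = 7.93 m/s
Subgeostrophic (V < V_g = 9.3 m/s), as expected around a low.
Converting: 7.93 m/s × 3.6 = 29 km/h

29 km/h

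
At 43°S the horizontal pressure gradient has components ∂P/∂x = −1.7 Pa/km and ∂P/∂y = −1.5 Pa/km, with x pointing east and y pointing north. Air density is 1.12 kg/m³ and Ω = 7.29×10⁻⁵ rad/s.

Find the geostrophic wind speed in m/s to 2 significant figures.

20 m/s

Coriolis parameter at 43°S:
f = 2Ω sin φ = 2 × 7.29×10⁻⁵ × sin 43° = 9.94×10⁻⁵ s⁻¹
In the Southern Hemisphere f is negative: f = −9.94×10⁻⁵ s⁻¹.
Component geostrophic relations (x east, y north):
u_g = −(1/(fρ)) ∂P/∂y,  v_g = (1/(fρ)) ∂P/∂x
u_g = −(−1.5×10⁻³)/(−9.94×10⁻⁵ × 1.12) = −13.5 m/s;  v_g = (−1.7×10⁻³)/(−9.94×10⁻⁵ × 1.12) = 15.3 m/s
|V_g| = √(u_g² + v_g²) = 20.4 m/s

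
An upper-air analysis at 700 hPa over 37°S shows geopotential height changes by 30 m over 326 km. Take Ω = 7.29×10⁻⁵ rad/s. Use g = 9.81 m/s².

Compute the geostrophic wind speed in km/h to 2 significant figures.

37 km/h

Coriolis parameter at 37°S:
f = 2Ω sin φ = 2 × 7.29×10⁻⁵ × sin 37° = 8.77×10⁻⁵ s⁻¹
Height gradient: |∂Z/∂n| = 30 m / 326000 m = 9.20×10⁻⁵
On a pressure surface, geostrophic balance gives V_g = (g/f)|∂Z/∂n|:
V_g = 9.81 × 9.20×10⁻⁵ / 8.77×10⁻⁵ = 10.3 m/s
Converting: 10.3 m/s × 3.6 = 37 km/h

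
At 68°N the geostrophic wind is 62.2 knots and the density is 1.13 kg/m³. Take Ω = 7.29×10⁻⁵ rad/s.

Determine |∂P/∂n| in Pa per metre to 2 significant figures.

Coriolis parameter at 68°N:
f = 2Ω sin φ = 2 × 7.29×10⁻⁵ × sin 68° = 1.35×10⁻⁴ s⁻¹
Wind speed in SI: 62.2 knots = 32.0 m/s
Geostrophic balance rearranged: |∂P/∂n| = f ρ V_g
|∂P/∂n| = 1.35×10⁻⁴ × 1.13 × 32.0 = 4.89×10⁻³ Pa/m

4.9×10⁻³ Pa/m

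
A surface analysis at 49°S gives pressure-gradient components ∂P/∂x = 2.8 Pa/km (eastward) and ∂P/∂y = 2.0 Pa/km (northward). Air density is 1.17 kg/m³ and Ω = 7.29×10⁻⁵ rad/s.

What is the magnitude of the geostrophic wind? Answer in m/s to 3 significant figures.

Coriolis parameter at 49°S:
f = 2Ω sin φ = 2 × 7.29×10⁻⁵ × sin 49° = 1.10×10⁻⁴ s⁻¹
In the Southern Hemisphere f is negative: f = −1.10×10⁻⁴ s⁻¹.
Component geostrophic relations (x east, y north):
u_g = −(1/(fρ)) ∂P/∂y,  v_g = (1/(fρ)) ∂P/∂x
u_g = −(2.0×10⁻³)/(−1.10×10⁻⁴ × 1.17) = 15.5 m/s;  v_g = (2.8×10⁻³)/(−1.10×10⁻⁴ × 1.17) = −21.7 m/s
|V_g| = √(u_g² + v_g²) = 26.7 m/s

26.7 m/s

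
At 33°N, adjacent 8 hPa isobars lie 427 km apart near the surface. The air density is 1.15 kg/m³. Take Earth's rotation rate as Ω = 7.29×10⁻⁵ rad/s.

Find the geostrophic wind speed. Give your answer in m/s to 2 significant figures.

Coriolis parameter at 33°N:
f = 2Ω sin φ = 2 × 7.29×10⁻⁵ × sin 33° = 7.94×10⁻⁵ s⁻¹
Pressure gradient: |∂P/∂n| = 800 Pa / 427000 m = 1.87×10⁻³ Pa/m
Geostrophic balance (pressure-gradient force = Coriolis force):
V_g = (1/(fρ)) |∂P/∂n| = 1.87×10⁻³ / (7.94×10⁻⁵ × 1.15) = 20.5 m/s

21 m/s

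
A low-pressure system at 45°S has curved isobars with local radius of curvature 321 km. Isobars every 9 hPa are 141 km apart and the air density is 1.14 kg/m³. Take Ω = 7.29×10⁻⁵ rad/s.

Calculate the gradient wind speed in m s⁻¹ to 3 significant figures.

Coriolis parameter at 45°S:
f = 2Ω sin φ = 2 × 7.29×10⁻⁵ × sin 45° = 1.03×10⁻⁴ s⁻¹
Pressure gradient: |∂P/∂n| = 900 Pa / 141000 m = 6.38×10⁻³ Pa/m
Geostrophic speed: V_g = |∂P/∂n|/(fρ) = 6.38×10⁻³/(1.03×10⁻⁴ × 1.14) = 54.3 m/s
Around a low, centrifugal force acts outward with Coriolis, so pressure-gradient force balances both:
(1/ρ)|∂P/∂n| = fV + V²/R  →  V² + fR·V − fR·V_g = 0
With fR = 1.03×10⁻⁴ × 321×10³ m = 33.1 m/s:
V = [−fR + √((fR)² + 4 fR V_g)]/2 = [−33.1 + √(33.1² + 4×33.1×54.3)]/2 = 29 m/s
Subgeostrophic (V < V_g = 54.3 m/s), as expected around a low.

29.0 m s⁻¹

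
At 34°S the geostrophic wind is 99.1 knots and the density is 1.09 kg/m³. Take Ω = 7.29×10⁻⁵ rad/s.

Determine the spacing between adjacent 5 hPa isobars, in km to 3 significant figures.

Coriolis parameter at 34°S:
f = 2Ω sin φ = 2 × 7.29×10⁻⁵ × sin 34° = 8.15×10⁻⁵ s⁻¹
Wind speed in SI: 99.1 knots = 51.0 m/s
Geostrophic balance rearranged: |∂P/∂n| = f ρ V_g
|∂P/∂n| = 8.15×10⁻⁵ × 1.09 × 51.0 = 4.53×10⁻³ Pa/m
Isobar spacing: Δn = ΔP/|∂P/∂n| = 500 Pa / 4.53×10⁻³ Pa/m = 110360 m ≈ 110 km

110 km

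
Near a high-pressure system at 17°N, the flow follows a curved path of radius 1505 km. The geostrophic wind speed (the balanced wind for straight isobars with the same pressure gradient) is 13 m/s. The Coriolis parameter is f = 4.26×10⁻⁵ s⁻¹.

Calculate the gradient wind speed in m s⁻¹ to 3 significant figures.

18.1 m s⁻¹

Around a high, pressure-gradient force acts outward with centrifugal, so Coriolis balances both:
fV = (1/ρ)|∂P/∂n| + V²/R  →  V² − fR·V + fR·V_g = 0
With fR = 4.26×10⁻⁵ × 1505×10³ m = 64.1 m/s:
V = [fR − √((fR)² − 4 fR V_g)]/2 = [64.1 − √(64.1² − 4×64.1×13)]/2 = 18.1 m/s
Supergeostrophic (V > V_g = 13 m/s), as expected around a high.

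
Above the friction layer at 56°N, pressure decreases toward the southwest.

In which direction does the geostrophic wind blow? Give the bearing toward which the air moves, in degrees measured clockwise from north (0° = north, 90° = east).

315°

The pressure-gradient force points toward the southwest (bearing 225°).
Geostrophic balance: in the Northern Hemisphere the Coriolis force deflects motion to the right, so the geostrophic wind blows 90° to the right of the pressure-gradient force (low pressure on the left).
Rotating 225° by 90° clockwise gives 315° — the wind blows toward the northwest.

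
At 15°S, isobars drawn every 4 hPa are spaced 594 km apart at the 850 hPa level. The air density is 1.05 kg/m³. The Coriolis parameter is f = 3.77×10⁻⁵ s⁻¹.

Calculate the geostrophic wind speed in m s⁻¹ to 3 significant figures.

17.0 m s⁻¹

Pressure gradient: |∂P/∂n| = 400 Pa / 594000 m = 6.73×10⁻⁴ Pa/m
Geostrophic balance (pressure-gradient force = Coriolis force):
V_g = (1/(fρ)) |∂P/∂n| = 6.73×10⁻⁴ / (3.77×10⁻⁵ × 1.05) = 17.0 m/s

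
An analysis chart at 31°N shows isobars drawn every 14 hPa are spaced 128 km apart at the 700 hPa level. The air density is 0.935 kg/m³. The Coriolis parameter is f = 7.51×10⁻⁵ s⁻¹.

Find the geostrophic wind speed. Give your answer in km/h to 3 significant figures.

561 km/h

Pressure gradient: |∂P/∂n| = 1400 Pa / 128000 m = 1.09×10⁻² Pa/m
Geostrophic balance (pressure-gradient force = Coriolis force):
V_g = (1/(fρ)) |∂P/∂n| = 1.09×10⁻² / (7.51×10⁻⁵ × 0.935) = 156 m/s
Converting: 156 m/s × 3.6 = 561 km/h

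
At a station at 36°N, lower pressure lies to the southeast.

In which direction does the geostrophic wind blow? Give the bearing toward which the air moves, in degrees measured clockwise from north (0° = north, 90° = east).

225°

The pressure-gradient force points toward the southeast (bearing 135°).
Geostrophic balance: in the Northern Hemisphere the Coriolis force deflects motion to the right, so the geostrophic wind blows 90° to the right of the pressure-gradient force (low pressure on the left).
Rotating 135° by 90° clockwise gives 225° — the wind blows toward the southwest.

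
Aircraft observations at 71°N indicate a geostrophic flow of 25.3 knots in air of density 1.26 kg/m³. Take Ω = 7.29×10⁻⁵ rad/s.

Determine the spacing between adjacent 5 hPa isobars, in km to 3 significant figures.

221 km

Coriolis parameter at 71°N:
f = 2Ω sin φ = 2 × 7.29×10⁻⁵ × sin 71° = 1.38×10⁻⁴ s⁻¹
Wind speed in SI: 25.3 knots = 13.0 m/s
Geostrophic balance rearranged: |∂P/∂n| = f ρ V_g
|∂P/∂n| = 1.38×10⁻⁴ × 1.26 × 13.0 = 2.26×10⁻³ Pa/m
Isobar spacing: Δn = ΔP/|∂P/∂n| = 500 Pa / 2.26×10⁻³ Pa/m = 221163 m ≈ 221 km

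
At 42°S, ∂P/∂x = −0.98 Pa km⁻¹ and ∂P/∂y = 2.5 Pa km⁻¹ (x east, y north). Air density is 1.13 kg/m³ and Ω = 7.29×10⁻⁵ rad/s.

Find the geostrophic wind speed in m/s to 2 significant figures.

Coriolis parameter at 42°S:
f = 2Ω sin φ = 2 × 7.29×10⁻⁵ × sin 42° = 9.76×10⁻⁵ s⁻¹
In the Southern Hemisphere f is negative: f = −9.76×10⁻⁵ s⁻¹.
Component geostrophic relations (x east, y north):
u_g = −(1/(fρ)) ∂P/∂y,  v_g = (1/(fρ)) ∂P/∂x
u_g = −(2.5×10⁻³)/(−9.76×10⁻⁵ × 1.13) = 22.7 m/s;  v_g = (−0.98×10⁻³)/(−9.76×10⁻⁵ × 1.13) = 8.89 m/s
|V_g| = √(u_g² + v_g²) = 24.4 m/s

24 m/s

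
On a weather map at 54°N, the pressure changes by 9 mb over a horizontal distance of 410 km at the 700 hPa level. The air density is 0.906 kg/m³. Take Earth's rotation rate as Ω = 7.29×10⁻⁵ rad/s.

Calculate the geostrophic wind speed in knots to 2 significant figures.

Coriolis parameter at 54°N:
f = 2Ω sin φ = 2 × 7.29×10⁻⁵ × sin 54° = 1.18×10⁻⁴ s⁻¹
Pressure gradient: |∂P/∂n| = 900 Pa / 410000 m = 2.20×10⁻³ Pa/m
Geostrophic balance (pressure-gradient force = Coriolis force):
V_g = (1/(fρ)) |∂P/∂n| = 2.20×10⁻³ / (1.18×10⁻⁴ × 0.906) = 20.5 m/s
Converting: 20.5 m/s × 1.944 = 40 knots

40 knots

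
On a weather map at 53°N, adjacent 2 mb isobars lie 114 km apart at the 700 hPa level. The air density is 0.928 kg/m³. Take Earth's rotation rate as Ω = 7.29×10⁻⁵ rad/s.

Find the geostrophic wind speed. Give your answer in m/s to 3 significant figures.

Coriolis parameter at 53°N:
f = 2Ω sin φ = 2 × 7.29×10⁻⁵ × sin 53° = 1.16×10⁻⁴ s⁻¹
Pressure gradient: |∂P/∂n| = 200 Pa / 114000 m = 1.75×10⁻³ Pa/m
Geostrophic balance (pressure-gradient force = Coriolis force):
V_g = (1/(fρ)) |∂P/∂n| = 1.75×10⁻³ / (1.16×10⁻⁴ × 0.928) = 16.2 m/s

16.2 m/s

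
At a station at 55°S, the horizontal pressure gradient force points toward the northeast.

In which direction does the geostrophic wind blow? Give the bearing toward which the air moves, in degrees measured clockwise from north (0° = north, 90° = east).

The pressure-gradient force points toward the northeast (bearing 045°).
Geostrophic balance: in the Southern Hemisphere the Coriolis force deflects motion to the left, so the geostrophic wind blows 90° to the left of the pressure-gradient force (low pressure on the right).
Rotating 045° by 90° counterclockwise gives 315° — the wind blows toward the northwest.

315°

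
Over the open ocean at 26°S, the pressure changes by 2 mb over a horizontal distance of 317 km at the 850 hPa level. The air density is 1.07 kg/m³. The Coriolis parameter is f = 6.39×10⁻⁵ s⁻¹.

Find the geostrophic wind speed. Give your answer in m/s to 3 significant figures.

9.23 m/s

Pressure gradient: |∂P/∂n| = 200 Pa / 317000 m = 6.31×10⁻⁴ Pa/m
Geostrophic balance (pressure-gradient force = Coriolis force):
V_g = (1/(fρ)) |∂P/∂n| = 6.31×10⁻⁴ / (6.39×10⁻⁵ × 1.07) = 9.23 m/s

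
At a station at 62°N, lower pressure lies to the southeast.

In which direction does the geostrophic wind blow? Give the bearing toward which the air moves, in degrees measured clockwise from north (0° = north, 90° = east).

The pressure-gradient force points toward the southeast (bearing 135°).
Geostrophic balance: in the Northern Hemisphere the Coriolis force deflects motion to the right, so the geostrophic wind blows 90° to the right of the pressure-gradient force (low pressure on the left).
Rotating 135° by 90° clockwise gives 225° — the wind blows toward the southwest.

225°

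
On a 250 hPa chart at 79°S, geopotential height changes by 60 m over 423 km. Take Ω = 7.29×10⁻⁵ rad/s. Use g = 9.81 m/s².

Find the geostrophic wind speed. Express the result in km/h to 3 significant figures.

Coriolis parameter at 79°S:
f = 2Ω sin φ = 2 × 7.29×10⁻⁵ × sin 79° = 1.43×10⁻⁴ s⁻¹
Height gradient: |∂Z/∂n| = 60 m / 423000 m = 1.42×10⁻⁴
On a pressure surface, geostrophic balance gives V_g = (g/f)|∂Z/∂n|:
V_g = 9.81 × 1.42×10⁻⁴ / 1.43×10⁻⁴ = 9.72 m/s
Converting: 9.72 m/s × 3.6 = 35.0 km/h

35.0 km/h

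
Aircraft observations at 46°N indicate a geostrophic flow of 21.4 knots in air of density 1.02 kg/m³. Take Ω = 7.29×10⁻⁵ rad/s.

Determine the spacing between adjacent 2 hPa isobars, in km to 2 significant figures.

170 km

Coriolis parameter at 46°N:
f = 2Ω sin φ = 2 × 7.29×10⁻⁵ × sin 46° = 1.05×10⁻⁴ s⁻¹
Wind speed in SI: 21.4 knots = 11.0 m/s
Geostrophic balance rearranged: |∂P/∂n| = f ρ V_g
|∂P/∂n| = 1.05×10⁻⁴ × 1.02 × 11.0 = 1.18×10⁻³ Pa/m
Isobar spacing: Δn = ΔP/|∂P/∂n| = 200 Pa / 1.18×10⁻³ Pa/m = 169819 m ≈ 170 km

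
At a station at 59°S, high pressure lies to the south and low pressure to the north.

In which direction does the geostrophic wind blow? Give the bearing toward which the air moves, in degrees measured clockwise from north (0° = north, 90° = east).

270°

The pressure-gradient force points toward the north (bearing 000°).
Geostrophic balance: in the Southern Hemisphere the Coriolis force deflects motion to the left, so the geostrophic wind blows 90° to the left of the pressure-gradient force (low pressure on the right).
Rotating 000° by 90° counterclockwise gives 270° — the wind blows toward the west.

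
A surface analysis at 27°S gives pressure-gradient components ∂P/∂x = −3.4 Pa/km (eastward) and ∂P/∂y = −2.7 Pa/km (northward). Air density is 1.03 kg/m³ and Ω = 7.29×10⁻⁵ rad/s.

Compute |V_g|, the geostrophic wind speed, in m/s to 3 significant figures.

Coriolis parameter at 27°S:
f = 2Ω sin φ = 2 × 7.29×10⁻⁵ × sin 27° = 6.62×10⁻⁵ s⁻¹
In the Southern Hemisphere f is negative: f = −6.62×10⁻⁵ s⁻¹.
Component geostrophic relations (x east, y north):
u_g = −(1/(fρ)) ∂P/∂y,  v_g = (1/(fρ)) ∂P/∂x
u_g = −(−2.7×10⁻³)/(−6.62×10⁻⁵ × 1.03) = −39.6 m/s;  v_g = (−3.4×10⁻³)/(−6.62×10⁻⁵ × 1.03) = 49.9 m/s
|V_g| = √(u_g² + v_g²) = 63.7 m/s

63.7 m/s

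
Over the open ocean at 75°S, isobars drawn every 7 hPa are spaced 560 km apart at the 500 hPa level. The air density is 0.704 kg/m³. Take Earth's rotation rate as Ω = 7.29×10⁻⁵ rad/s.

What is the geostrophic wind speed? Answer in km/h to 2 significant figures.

Coriolis parameter at 75°S:
f = 2Ω sin φ = 2 × 7.29×10⁻⁵ × sin 75° = 1.41×10⁻⁴ s⁻¹
Pressure gradient: |∂P/∂n| = 700 Pa / 560000 m = 1.25×10⁻³ Pa/m
Geostrophic balance (pressure-gradient force = Coriolis force):
V_g = (1/(fρ)) |∂P/∂n| = 1.25×10⁻³ / (1.41×10⁻⁴ × 0.704) = 12.6 m/s
Converting: 12.6 m/s × 3.6 = 45 km/h

45 km/h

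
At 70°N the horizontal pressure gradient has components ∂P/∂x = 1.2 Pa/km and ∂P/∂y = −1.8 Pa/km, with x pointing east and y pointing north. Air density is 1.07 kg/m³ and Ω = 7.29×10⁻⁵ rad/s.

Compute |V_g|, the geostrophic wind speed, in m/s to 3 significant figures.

Coriolis parameter at 70°N:
f = 2Ω sin φ = 2 × 7.29×10⁻⁵ × sin 70° = 1.37×10⁻⁴ s⁻¹
Component geostrophic relations (x east, y north):
u_g = −(1/(fρ)) ∂P/∂y,  v_g = (1/(fρ)) ∂P/∂x
u_g = −(−1.8×10⁻³)/(1.37×10⁻⁴ × 1.07) = 12.3 m/s;  v_g = (1.2×10⁻³)/(1.37×10⁻⁴ × 1.07) = 8.19 m/s
|V_g| = √(u_g² + v_g²) = 14.8 m/s

14.8 m/s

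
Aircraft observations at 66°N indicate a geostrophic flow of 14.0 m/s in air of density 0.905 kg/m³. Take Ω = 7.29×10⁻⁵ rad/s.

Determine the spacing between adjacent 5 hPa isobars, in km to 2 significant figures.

Coriolis parameter at 66°N:
f = 2Ω sin φ = 2 × 7.29×10⁻⁵ × sin 66° = 1.33×10⁻⁴ s⁻¹
Geostrophic balance rearranged: |∂P/∂n| = f ρ V_g
|∂P/∂n| = 1.33×10⁻⁴ × 0.905 × 14.0 = 1.69×10⁻³ Pa/m
Isobar spacing: Δn = ΔP/|∂P/∂n| = 500 Pa / 1.69×10⁻³ Pa/m = 296282 m ≈ 300 km

300 km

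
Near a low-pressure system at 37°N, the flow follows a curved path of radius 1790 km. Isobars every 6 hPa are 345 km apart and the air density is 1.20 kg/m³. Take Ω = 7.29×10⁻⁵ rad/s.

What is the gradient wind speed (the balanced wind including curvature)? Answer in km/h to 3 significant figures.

54.3 km/h

Coriolis parameter at 37°N:
f = 2Ω sin φ = 2 × 7.29×10⁻⁵ × sin 37° = 8.77×10⁻⁵ s⁻¹
Pressure gradient: |∂P/∂n| = 600 Pa / 345000 m = 1.74×10⁻³ Pa/m
Geostrophic speed: V_g = |∂P/∂n|/(fρ) = 1.74×10⁻³/(8.77×10⁻⁵ × 1.20) = 16.5 m/s
Around a low, centrifugal force acts outward with Coriolis, so pressure-gradient force balances both:
(1/ρ)|∂P/∂n| = fV + V²/R  →  V² + fR·V − fR·V_g = 0
With fR = 8.77×10⁻⁵ × 1790×10³ m = 157 m/s:
V = [−fR + √((fR)² + 4 fR V_g)]/2 = [−157 + √(157² + 4×157×16.5)]/2 = 15.1 m/s
Subgeostrophic (V < V_g = 16.5 m/s), as expected around a low.
Converting: 15.1 m/s × 3.6 = 54.3 km/h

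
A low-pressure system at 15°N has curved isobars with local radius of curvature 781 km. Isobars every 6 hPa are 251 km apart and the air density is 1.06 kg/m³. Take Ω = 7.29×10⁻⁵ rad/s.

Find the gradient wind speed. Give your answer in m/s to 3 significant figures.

29.7 m/s

Coriolis parameter at 15°N:
f = 2Ω sin φ = 2 × 7.29×10⁻⁵ × sin 15° = 3.77×10⁻⁵ s⁻¹
Pressure gradient: |∂P/∂n| = 600 Pa / 251000 m = 2.39×10⁻³ Pa/m
Geostrophic speed: V_g = |∂P/∂n|/(fρ) = 2.39×10⁻³/(3.77×10⁻⁵ × 1.06) = 59.8 m/s
Around a low, centrifugal force acts outward with Coriolis, so pressure-gradient force balances both:
(1/ρ)|∂P/∂n| = fV + V²/R  →  V² + fR·V − fR·V_g = 0
With fR = 3.77×10⁻⁵ × 781×10³ m = 29.5 m/s:
V = [−fR + √((fR)² + 4 fR V_g)]/2 = [−29.5 + √(29.5² + 4×29.5×59.8)]/2 = 29.7 m/s
Subgeostrophic (V < V_g = 59.8 m/s), as expected around a low.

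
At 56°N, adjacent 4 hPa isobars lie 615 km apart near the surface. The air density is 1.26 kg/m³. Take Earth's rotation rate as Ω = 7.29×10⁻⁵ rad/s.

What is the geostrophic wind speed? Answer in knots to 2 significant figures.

Coriolis parameter at 56°N:
f = 2Ω sin φ = 2 × 7.29×10⁻⁵ × sin 56° = 1.21×10⁻⁴ s⁻¹
Pressure gradient: |∂P/∂n| = 400 Pa / 615000 m = 6.50×10⁻⁴ Pa/m
Geostrophic balance (pressure-gradient force = Coriolis force):
V_g = (1/(fρ)) |∂P/∂n| = 6.50×10⁻⁴ / (1.21×10⁻⁴ × 1.26) = 4.27 m/s
Converting: 4.27 m/s × 1.944 = 8.3 knots

8.3 knots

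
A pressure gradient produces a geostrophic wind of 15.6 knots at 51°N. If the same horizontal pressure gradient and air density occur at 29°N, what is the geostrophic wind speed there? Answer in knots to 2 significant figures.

With the same pressure gradient and density, V_g ∝ 1/f ∝ 1/sin φ.
V₂ = V₁ · sin φ₁ / sin φ₂ = 15.6 × sin 51° / sin 29°
V₂ = 15.6 × 0.7771/0.4848 = 25 knots

25 knots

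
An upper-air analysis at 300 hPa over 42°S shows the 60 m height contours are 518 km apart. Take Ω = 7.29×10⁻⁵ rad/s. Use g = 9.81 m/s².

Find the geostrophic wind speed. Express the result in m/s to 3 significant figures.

Coriolis parameter at 42°S:
f = 2Ω sin φ = 2 × 7.29×10⁻⁵ × sin 42° = 9.76×10⁻⁵ s⁻¹
Height gradient: |∂Z/∂n| = 60 m / 518000 m = 1.16×10⁻⁴
On a pressure surface, geostrophic balance gives V_g = (g/f)|∂Z/∂n|:
V_g = 9.81 × 1.16×10⁻⁴ / 9.76×10⁻⁵ = 11.6 m/s

11.6 m/s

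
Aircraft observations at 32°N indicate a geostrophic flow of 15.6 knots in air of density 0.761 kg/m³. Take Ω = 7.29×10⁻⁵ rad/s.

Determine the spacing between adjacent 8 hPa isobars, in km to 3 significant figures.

1700 km

Coriolis parameter at 32°N:
f = 2Ω sin φ = 2 × 7.29×10⁻⁵ × sin 32° = 7.73×10⁻⁵ s⁻¹
Wind speed in SI: 15.6 knots = 8.03 m/s
Geostrophic balance rearranged: |∂P/∂n| = f ρ V_g
|∂P/∂n| = 7.73×10⁻⁵ × 0.761 × 8.03 = 4.72×10⁻⁴ Pa/m
Isobar spacing: Δn = ΔP/|∂P/∂n| = 800 Pa / 4.72×10⁻⁴ Pa/m = 1695413 m ≈ 1700 km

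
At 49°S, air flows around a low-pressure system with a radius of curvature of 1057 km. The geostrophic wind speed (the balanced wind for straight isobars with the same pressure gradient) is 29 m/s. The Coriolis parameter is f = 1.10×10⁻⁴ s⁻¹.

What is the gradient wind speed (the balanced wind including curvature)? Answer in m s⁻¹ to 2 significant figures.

Around a low, centrifugal force acts outward with Coriolis, so pressure-gradient force balances both:
(1/ρ)|∂P/∂n| = fV + V²/R  →  V² + fR·V − fR·V_g = 0
With fR = 1.10×10⁻⁴ × 1057×10³ m = 116 m/s:
V = [−fR + √((fR)² + 4 fR V_g)]/2 = [−116 + √(116² + 4×116×29)]/2 = 24 m/s
Subgeostrophic (V < V_g = 29 m/s), as expected around a low.

24 m s⁻¹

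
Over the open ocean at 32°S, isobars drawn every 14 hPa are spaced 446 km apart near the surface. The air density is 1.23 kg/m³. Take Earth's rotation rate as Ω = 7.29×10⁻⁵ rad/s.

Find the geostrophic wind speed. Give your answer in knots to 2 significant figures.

64 knots

Coriolis parameter at 32°S:
f = 2Ω sin φ = 2 × 7.29×10⁻⁵ × sin 32° = 7.73×10⁻⁵ s⁻¹
Pressure gradient: |∂P/∂n| = 1400 Pa / 446000 m = 3.14×10⁻³ Pa/m
Geostrophic balance (pressure-gradient force = Coriolis force):
V_g = (1/(fρ)) |∂P/∂n| = 3.14×10⁻³ / (7.73×10⁻⁵ × 1.23) = 33.0 m/s
Converting: 33.0 m/s × 1.944 = 64 knots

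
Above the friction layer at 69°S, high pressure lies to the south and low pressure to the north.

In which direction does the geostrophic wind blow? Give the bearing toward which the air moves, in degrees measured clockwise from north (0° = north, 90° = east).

The pressure-gradient force points toward the north (bearing 000°).
Geostrophic balance: in the Southern Hemisphere the Coriolis force deflects motion to the left, so the geostrophic wind blows 90° to the left of the pressure-gradient force (low pressure on the right).
Rotating 000° by 90° counterclockwise gives 270° — the wind blows toward the west.

270°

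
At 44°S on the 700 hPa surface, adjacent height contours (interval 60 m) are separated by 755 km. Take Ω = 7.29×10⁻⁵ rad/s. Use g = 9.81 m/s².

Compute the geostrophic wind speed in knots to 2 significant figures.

Coriolis parameter at 44°S:
f = 2Ω sin φ = 2 × 7.29×10⁻⁵ × sin 44° = 1.01×10⁻⁴ s⁻¹
Height gradient: |∂Z/∂n| = 60 m / 755000 m = 7.95×10⁻⁵
On a pressure surface, geostrophic balance gives V_g = (g/f)|∂Z/∂n|:
V_g = 9.81 × 7.95×10⁻⁵ / 1.01×10⁻⁴ = 7.70 m/s
Converting: 7.70 m/s × 1.944 = 15 knots

15 knots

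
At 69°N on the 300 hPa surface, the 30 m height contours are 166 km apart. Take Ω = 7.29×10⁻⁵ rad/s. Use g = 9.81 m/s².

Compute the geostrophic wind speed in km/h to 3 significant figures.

Coriolis parameter at 69°N:
f = 2Ω sin φ = 2 × 7.29×10⁻⁵ × sin 69° = 1.36×10⁻⁴ s⁻¹
Height gradient: |∂Z/∂n| = 30 m / 166000 m = 1.81×10⁻⁴
On a pressure surface, geostrophic balance gives V_g = (g/f)|∂Z/∂n|:
V_g = 9.81 × 1.81×10⁻⁴ / 1.36×10⁻⁴ = 13.0 m/s
Converting: 13.0 m/s × 3.6 = 46.9 km/h

46.9 km/h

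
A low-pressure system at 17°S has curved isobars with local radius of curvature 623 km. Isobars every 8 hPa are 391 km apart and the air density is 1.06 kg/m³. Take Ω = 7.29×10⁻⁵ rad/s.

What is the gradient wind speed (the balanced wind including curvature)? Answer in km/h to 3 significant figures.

Coriolis parameter at 17°S:
f = 2Ω sin φ = 2 × 7.29×10⁻⁵ × sin 17° = 4.26×10⁻⁵ s⁻¹
Pressure gradient: |∂P/∂n| = 800 Pa / 391000 m = 2.05×10⁻³ Pa/m
Geostrophic speed: V_g = |∂P/∂n|/(fρ) = 2.05×10⁻³/(4.26×10⁻⁵ × 1.06) = 45.3 m/s
Around a low, centrifugal force acts outward with Coriolis, so pressure-gradient force balances both:
(1/ρ)|∂P/∂n| = fV + V²/R  →  V² + fR·V − fR·V_g = 0
With fR = 4.26×10⁻⁵ × 623×10³ m = 26.6 m/s:
V = [−fR + √((fR)² + 4 fR V_g)]/2 = [−26.6 + √(26.6² + 4×26.6×45.3)]/2 = 23.9 m/s
Subgeostrophic (V < V_g = 45.3 m/s), as expected around a low.
Converting: 23.9 m/s × 3.6 = 85.9 km/h

85.9 km/h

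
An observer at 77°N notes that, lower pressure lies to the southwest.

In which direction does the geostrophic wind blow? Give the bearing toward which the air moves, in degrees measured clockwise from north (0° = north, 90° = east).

315°

The pressure-gradient force points toward the southwest (bearing 225°).
Geostrophic balance: in the Northern Hemisphere the Coriolis force deflects motion to the right, so the geostrophic wind blows 90° to the right of the pressure-gradient force (low pressure on the left).
Rotating 225° by 90° clockwise gives 315° — the wind blows toward the northwest.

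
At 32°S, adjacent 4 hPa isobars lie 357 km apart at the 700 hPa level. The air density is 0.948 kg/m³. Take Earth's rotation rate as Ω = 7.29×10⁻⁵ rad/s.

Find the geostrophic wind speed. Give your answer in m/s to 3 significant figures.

Coriolis parameter at 32°S:
f = 2Ω sin φ = 2 × 7.29×10⁻⁵ × sin 32° = 7.73×10⁻⁵ s⁻¹
Pressure gradient: |∂P/∂n| = 400 Pa / 357000 m = 1.12×10⁻³ Pa/m
Geostrophic balance (pressure-gradient force = Coriolis force):
V_g = (1/(fρ)) |∂P/∂n| = 1.12×10⁻³ / (7.73×10⁻⁵ × 0.948) = 15.3 m/s

15.3 m/s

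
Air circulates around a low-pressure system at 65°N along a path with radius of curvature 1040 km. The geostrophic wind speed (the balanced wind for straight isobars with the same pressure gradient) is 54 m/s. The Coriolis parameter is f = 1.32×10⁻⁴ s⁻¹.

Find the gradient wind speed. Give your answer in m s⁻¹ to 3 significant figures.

41.5 m s⁻¹

Around a low, centrifugal force acts outward with Coriolis, so pressure-gradient force balances both:
(1/ρ)|∂P/∂n| = fV + V²/R  →  V² + fR·V − fR·V_g = 0
With fR = 1.32×10⁻⁴ × 1040×10³ m = 137 m/s:
V = [−fR + √((fR)² + 4 fR V_g)]/2 = [−137 + √(137² + 4×137×54)]/2 = 41.5 m/s
Subgeostrophic (V < V_g = 54 m/s), as expected around a low.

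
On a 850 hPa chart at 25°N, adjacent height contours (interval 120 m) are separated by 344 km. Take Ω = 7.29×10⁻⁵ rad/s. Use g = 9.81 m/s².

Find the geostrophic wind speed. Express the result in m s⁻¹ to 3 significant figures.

Coriolis parameter at 25°N:
f = 2Ω sin φ = 2 × 7.29×10⁻⁵ × sin 25° = 6.16×10⁻⁵ s⁻¹
Height gradient: |∂Z/∂n| = 120 m / 344000 m = 3.49×10⁻⁴
On a pressure surface, geostrophic balance gives V_g = (g/f)|∂Z/∂n|:
V_g = 9.81 × 3.49×10⁻⁴ / 6.16×10⁻⁵ = 55.5 m/s

55.5 m s⁻¹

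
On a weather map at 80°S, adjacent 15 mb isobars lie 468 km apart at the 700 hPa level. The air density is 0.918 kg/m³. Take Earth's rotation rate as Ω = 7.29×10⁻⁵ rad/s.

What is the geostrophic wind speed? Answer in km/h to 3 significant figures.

Coriolis parameter at 80°S:
f = 2Ω sin φ = 2 × 7.29×10⁻⁵ × sin 80° = 1.44×10⁻⁴ s⁻¹
Pressure gradient: |∂P/∂n| = 1500 Pa / 468000 m = 3.21×10⁻³ Pa/m
Geostrophic balance (pressure-gradient force = Coriolis force):
V_g = (1/(fρ)) |∂P/∂n| = 3.21×10⁻³ / (1.44×10⁻⁴ × 0.918) = 24.3 m/s
Converting: 24.3 m/s × 3.6 = 87.5 km/h

87.5 km/h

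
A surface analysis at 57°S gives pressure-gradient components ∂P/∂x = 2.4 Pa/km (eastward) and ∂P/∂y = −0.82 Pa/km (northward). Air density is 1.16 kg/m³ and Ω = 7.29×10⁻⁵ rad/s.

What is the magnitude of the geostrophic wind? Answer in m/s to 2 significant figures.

Coriolis parameter at 57°S:
f = 2Ω sin φ = 2 × 7.29×10⁻⁵ × sin 57° = 1.22×10⁻⁴ s⁻¹
In the Southern Hemisphere f is negative: f = −1.22×10⁻⁴ s⁻¹.
Component geostrophic relations (x east, y north):
u_g = −(1/(fρ)) ∂P/∂y,  v_g = (1/(fρ)) ∂P/∂x
u_g = −(−0.82×10⁻³)/(−1.22×10⁻⁴ × 1.16) = −5.78 m/s;  v_g = (2.4×10⁻³)/(−1.22×10⁻⁴ × 1.16) = −16.9 m/s
|V_g| = √(u_g² + v_g²) = 17.9 m/s

18 m/s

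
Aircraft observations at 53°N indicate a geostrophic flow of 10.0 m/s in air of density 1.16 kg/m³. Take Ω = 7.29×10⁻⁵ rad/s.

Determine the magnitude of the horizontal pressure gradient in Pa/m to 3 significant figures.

Coriolis parameter at 53°N:
f = 2Ω sin φ = 2 × 7.29×10⁻⁵ × sin 53° = 1.16×10⁻⁴ s⁻¹
Geostrophic balance rearranged: |∂P/∂n| = f ρ V_g
|∂P/∂n| = 1.16×10⁻⁴ × 1.16 × 10.0 = 1.35×10⁻³ Pa/m

1.35×10⁻³ Pa/m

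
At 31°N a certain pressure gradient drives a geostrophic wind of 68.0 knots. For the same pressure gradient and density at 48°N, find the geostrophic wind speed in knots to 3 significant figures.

47.1 knots

With the same pressure gradient and density, V_g ∝ 1/f ∝ 1/sin φ.
V₂ = V₁ · sin φ₁ / sin φ₂ = 68.0 × sin 31° / sin 48°
V₂ = 68.0 × 0.5150/0.7431 = 47.1 knots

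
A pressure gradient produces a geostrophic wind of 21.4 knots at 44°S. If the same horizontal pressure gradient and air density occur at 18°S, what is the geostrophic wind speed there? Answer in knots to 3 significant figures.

48.1 knots

With the same pressure gradient and density, V_g ∝ 1/f ∝ 1/sin φ.
V₂ = V₁ · sin φ₁ / sin φ₂ = 21.4 × sin 44° / sin 18°
V₂ = 21.4 × 0.6947/0.3090 = 48.1 knots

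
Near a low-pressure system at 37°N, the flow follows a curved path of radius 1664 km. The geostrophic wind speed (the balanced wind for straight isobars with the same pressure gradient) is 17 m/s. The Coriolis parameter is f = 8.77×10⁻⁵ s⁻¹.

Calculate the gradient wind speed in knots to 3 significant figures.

29.9 knots

Around a low, centrifugal force acts outward with Coriolis, so pressure-gradient force balances both:
(1/ρ)|∂P/∂n| = fV + V²/R  →  V² + fR·V − fR·V_g = 0
With fR = 8.77×10⁻⁵ × 1664×10³ m = 146 m/s:
V = [−fR + √((fR)² + 4 fR V_g)]/2 = [−146 + √(146² + 4×146×17)]/2 = 15.4 m/s
Subgeostrophic (V < V_g = 17 m/s), as expected around a low.
Converting: 15.4 m/s × 1.944 = 29.9 knots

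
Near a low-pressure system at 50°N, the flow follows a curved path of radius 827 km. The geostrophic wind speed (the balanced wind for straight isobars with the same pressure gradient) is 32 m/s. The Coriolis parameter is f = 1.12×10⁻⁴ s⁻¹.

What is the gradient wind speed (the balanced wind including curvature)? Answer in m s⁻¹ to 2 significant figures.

25 m s⁻¹

Around a low, centrifugal force acts outward with Coriolis, so pressure-gradient force balances both:
(1/ρ)|∂P/∂n| = fV + V²/R  →  V² + fR·V − fR·V_g = 0
With fR = 1.12×10⁻⁴ × 827×10³ m = 92.6 m/s:
V = [−fR + √((fR)² + 4 fR V_g)]/2 = [−92.6 + √(92.6² + 4×92.6×32)]/2 = 25.2 m/s
Subgeostrophic (V < V_g = 32 m/s), as expected around a low.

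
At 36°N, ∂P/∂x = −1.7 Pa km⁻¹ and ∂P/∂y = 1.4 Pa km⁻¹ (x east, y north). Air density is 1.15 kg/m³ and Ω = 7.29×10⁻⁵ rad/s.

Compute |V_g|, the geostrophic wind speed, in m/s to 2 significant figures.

22 m/s

Coriolis parameter at 36°N:
f = 2Ω sin φ = 2 × 7.29×10⁻⁵ × sin 36° = 8.57×10⁻⁵ s⁻¹
Component geostrophic relations (x east, y north):
u_g = −(1/(fρ)) ∂P/∂y,  v_g = (1/(fρ)) ∂P/∂x
u_g = −(1.4×10⁻³)/(8.57×10⁻⁵ × 1.15) = −14.2 m/s;  v_g = (−1.7×10⁻³)/(8.57×10⁻⁵ × 1.15) = −17.2 m/s
|V_g| = √(u_g² + v_g²) = 22.3 m/s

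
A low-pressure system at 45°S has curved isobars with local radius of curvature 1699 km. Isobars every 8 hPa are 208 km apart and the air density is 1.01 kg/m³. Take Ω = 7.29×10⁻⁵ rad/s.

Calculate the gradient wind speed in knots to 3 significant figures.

60.9 knots

Coriolis parameter at 45°S:
f = 2Ω sin φ = 2 × 7.29×10⁻⁵ × sin 45° = 1.03×10⁻⁴ s⁻¹
Pressure gradient: |∂P/∂n| = 800 Pa / 208000 m = 3.85×10⁻³ Pa/m
Geostrophic speed: V_g = |∂P/∂n|/(fρ) = 3.85×10⁻³/(1.03×10⁻⁴ × 1.01) = 36.9 m/s
Around a low, centrifugal force acts outward with Coriolis, so pressure-gradient force balances both:
(1/ρ)|∂P/∂n| = fV + V²/R  →  V² + fR·V − fR·V_g = 0
With fR = 1.03×10⁻⁴ × 1699×10³ m = 175 m/s:
V = [−fR + √((fR)² + 4 fR V_g)]/2 = [−175 + √(175² + 4×175×36.9)]/2 = 31.3 m/s
Subgeostrophic (V < V_g = 36.9 m/s), as expected around a low.
Converting: 31.3 m/s × 1.944 = 60.9 knots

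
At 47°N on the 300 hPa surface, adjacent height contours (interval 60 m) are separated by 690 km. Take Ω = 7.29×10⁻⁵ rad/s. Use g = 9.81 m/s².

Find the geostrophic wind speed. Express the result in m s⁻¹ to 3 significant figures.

8.00 m s⁻¹

Coriolis parameter at 47°N:
f = 2Ω sin φ = 2 × 7.29×10⁻⁵ × sin 47° = 1.07×10⁻⁴ s⁻¹
Height gradient: |∂Z/∂n| = 60 m / 690000 m = 8.70×10⁻⁵
On a pressure surface, geostrophic balance gives V_g = (g/f)|∂Z/∂n|:
V_g = 9.81 × 8.70×10⁻⁵ / 1.07×10⁻⁴ = 8.00 m/s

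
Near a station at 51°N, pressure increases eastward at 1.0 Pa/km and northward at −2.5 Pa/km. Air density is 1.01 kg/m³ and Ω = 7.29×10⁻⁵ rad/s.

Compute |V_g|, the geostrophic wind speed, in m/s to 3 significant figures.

23.5 m/s

Coriolis parameter at 51°N:
f = 2Ω sin φ = 2 × 7.29×10⁻⁵ × sin 51° = 1.13×10⁻⁴ s⁻¹
Component geostrophic relations (x east, y north):
u_g = −(1/(fρ)) ∂P/∂y,  v_g = (1/(fρ)) ∂P/∂x
u_g = −(−2.5×10⁻³)/(1.13×10⁻⁴ × 1.01) = 21.8 m/s;  v_g = (1.0×10⁻³)/(1.13×10⁻⁴ × 1.01) = 8.74 m/s
|V_g| = √(u_g² + v_g²) = 23.5 m/s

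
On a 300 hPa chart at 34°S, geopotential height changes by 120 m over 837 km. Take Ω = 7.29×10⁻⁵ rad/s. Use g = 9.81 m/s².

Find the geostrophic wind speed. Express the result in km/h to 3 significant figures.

Coriolis parameter at 34°S:
f = 2Ω sin φ = 2 × 7.29×10⁻⁵ × sin 34° = 8.15×10⁻⁵ s⁻¹
Height gradient: |∂Z/∂n| = 120 m / 837000 m = 1.43×10⁻⁴
On a pressure surface, geostrophic balance gives V_g = (g/f)|∂Z/∂n|:
V_g = 9.81 × 1.43×10⁻⁴ / 8.15×10⁻⁵ = 17.3 m/s
Converting: 17.3 m/s × 3.6 = 62.1 km/h

62.1 km/h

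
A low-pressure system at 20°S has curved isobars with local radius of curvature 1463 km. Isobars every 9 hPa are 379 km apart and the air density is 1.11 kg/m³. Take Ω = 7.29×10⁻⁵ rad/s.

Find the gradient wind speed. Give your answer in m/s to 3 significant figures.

Coriolis parameter at 20°S:
f = 2Ω sin φ = 2 × 7.29×10⁻⁵ × sin 20° = 4.99×10⁻⁵ s⁻¹
Pressure gradient: |∂P/∂n| = 900 Pa / 379000 m = 2.37×10⁻³ Pa/m
Geostrophic speed: V_g = |∂P/∂n|/(fρ) = 2.37×10⁻³/(4.99×10⁻⁵ × 1.11) = 42.9 m/s
Around a low, centrifugal force acts outward with Coriolis, so pressure-gradient force balances both:
(1/ρ)|∂P/∂n| = fV + V²/R  →  V² + fR·V − fR·V_g = 0
With fR = 4.99×10⁻⁵ × 1463×10³ m = 73.0 m/s:
V = [−fR + √((fR)² + 4 fR V_g)]/2 = [−73.0 + √(73.0² + 4×73.0×42.9)]/2 = 30.3 m/s
Subgeostrophic (V < V_g = 42.9 m/s), as expected around a low.

30.3 m/s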